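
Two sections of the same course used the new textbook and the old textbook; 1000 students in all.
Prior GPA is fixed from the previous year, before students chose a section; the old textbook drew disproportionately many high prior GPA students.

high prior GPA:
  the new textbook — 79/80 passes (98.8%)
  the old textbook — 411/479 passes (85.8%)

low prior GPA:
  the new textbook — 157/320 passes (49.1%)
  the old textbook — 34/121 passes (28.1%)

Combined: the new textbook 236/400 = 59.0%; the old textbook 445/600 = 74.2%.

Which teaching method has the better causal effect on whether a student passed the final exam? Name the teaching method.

the new textbook

Within every prior GPA band level the new textbook has the higher rate, yet pooled the old textbook does — Simpson's reversal.
Prior GPA band is set before the teaching method has any effect — it is not caused by the teaching method — and it independently drives the outcome. That makes it a confounder, so the causal comparison is within prior GPA band levels.
Within each level — high prior GPA: 98.8% vs 85.8%; low prior GPA: 49.1% vs 28.1% — the new textbook is higher every time.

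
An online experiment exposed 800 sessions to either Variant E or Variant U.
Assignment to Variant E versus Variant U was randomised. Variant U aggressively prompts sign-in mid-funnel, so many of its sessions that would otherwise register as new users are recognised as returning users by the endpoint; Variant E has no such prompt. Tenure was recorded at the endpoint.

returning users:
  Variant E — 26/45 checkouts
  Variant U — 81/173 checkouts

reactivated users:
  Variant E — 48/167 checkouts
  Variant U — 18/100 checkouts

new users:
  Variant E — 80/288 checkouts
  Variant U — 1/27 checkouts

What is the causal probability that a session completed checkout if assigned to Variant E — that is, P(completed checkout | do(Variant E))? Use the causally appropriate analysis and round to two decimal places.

0.31

The stratified and pooled comparisons disagree (Variant E wins within each user tenure; Variant U wins overall), so the answer turns on the causal role of user tenure.
Stratifying would compare variants among sessions the variants themselves sorted into user tenure groups — a form of selection on an intermediate. The unconditioned pooled rates give the total causal effect.
So P(outcome | do(Variant E)) is just the pooled rate for Variant E: 154/500 = 0.308.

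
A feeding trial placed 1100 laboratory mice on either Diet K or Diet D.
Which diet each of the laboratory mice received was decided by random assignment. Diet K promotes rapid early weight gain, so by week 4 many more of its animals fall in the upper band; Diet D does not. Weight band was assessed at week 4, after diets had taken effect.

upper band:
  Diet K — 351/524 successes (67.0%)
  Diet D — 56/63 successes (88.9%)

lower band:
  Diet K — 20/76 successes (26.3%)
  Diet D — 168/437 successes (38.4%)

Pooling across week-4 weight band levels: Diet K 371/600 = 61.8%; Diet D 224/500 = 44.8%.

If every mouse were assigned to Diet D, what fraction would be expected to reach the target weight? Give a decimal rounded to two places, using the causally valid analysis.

Diet D is higher inside every week-4 weight band stratum but Diet K is higher in aggregate. Whether to stratify depends on how week-4 weight band relates to the diet.
Week-4 weight band here is a post-treatment variable shaped by the diet; conditioning on it would introduce bias rather than remove it. The overall comparison is the causal one.
So P(outcome | do(Diet D)) is just the pooled rate for Diet D: 224/500 = 0.448.

0.45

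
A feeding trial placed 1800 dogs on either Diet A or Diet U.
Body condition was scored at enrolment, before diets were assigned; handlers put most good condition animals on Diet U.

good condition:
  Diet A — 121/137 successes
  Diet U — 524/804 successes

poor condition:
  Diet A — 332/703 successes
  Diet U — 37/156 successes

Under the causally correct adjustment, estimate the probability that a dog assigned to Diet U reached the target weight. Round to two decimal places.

0.45

Diet A is higher inside every starting body condition stratum but Diet U is higher in aggregate. Whether to stratify depends on how starting body condition relates to the diet.
Starting body condition satisfies the back-door criterion: it is not a descendant of the diet, and it blocks the spurious path from diet to outcome. Adjusting for it (i.e., using the within-starting body condition rates) gives the causal effect.
Standardising Diet U to the population starting body condition mix: 0.523·524/804 + 0.477·37/156 = 0.454.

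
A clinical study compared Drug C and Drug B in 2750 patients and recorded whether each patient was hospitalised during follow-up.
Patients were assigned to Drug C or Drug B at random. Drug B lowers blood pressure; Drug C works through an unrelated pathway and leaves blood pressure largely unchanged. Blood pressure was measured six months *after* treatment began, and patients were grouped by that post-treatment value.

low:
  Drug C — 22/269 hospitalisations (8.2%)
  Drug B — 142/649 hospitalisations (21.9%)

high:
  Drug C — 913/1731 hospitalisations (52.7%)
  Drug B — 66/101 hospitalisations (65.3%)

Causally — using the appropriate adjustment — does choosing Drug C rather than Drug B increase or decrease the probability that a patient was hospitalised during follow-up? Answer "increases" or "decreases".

Blood pressure lies on the pathway drug → blood pressure → outcome, so adjusting for it blocks the indirect effect. For the total causal effect of drug, use the unadjusted pooled rates.
Pooled: Drug C 46.8% vs Drug B 27.7%; Drug B is lower overall.

increases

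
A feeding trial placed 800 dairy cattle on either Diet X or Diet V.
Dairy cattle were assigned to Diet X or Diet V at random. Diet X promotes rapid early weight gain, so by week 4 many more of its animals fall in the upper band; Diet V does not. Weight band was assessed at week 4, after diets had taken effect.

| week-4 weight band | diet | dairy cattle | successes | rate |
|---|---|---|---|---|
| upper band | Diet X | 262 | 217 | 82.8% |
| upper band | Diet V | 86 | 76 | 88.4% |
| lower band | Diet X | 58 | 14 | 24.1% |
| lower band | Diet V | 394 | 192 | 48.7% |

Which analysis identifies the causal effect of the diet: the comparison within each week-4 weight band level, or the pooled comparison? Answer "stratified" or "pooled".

The stratified and pooled comparisons disagree (Diet V wins within each week-4 weight band; Diet X wins overall), so the answer turns on the causal role of week-4 weight band.
Week-4 weight band here is a post-treatment variable shaped by the diet; conditioning on it would introduce bias rather than remove it. The overall comparison is the causal one.
Pooled: Diet X 72.2% vs Diet V 55.8%; Diet X is higher overall.

pooled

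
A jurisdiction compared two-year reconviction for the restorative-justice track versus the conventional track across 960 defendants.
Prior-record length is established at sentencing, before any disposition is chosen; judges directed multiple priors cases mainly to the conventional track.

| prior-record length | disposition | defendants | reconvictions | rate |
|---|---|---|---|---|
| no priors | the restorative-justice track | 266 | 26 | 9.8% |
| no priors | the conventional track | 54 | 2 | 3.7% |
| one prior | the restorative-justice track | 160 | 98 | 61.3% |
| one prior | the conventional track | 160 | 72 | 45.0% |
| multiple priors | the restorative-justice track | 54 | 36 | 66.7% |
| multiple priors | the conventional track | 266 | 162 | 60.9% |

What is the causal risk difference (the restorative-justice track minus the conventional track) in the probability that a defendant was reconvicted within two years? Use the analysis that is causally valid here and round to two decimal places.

+0.09

Prior-record length is set before the disposition has any effect — it is not caused by the disposition — and it independently drives the outcome. That makes it a confounder, so the causal comparison is within prior-record length levels.
Adjusting over the population distribution of prior-record length: 0.333·(0.098−0.037) + 0.333·(0.613−0.450) + 0.333·(0.667−0.609) = +0.094.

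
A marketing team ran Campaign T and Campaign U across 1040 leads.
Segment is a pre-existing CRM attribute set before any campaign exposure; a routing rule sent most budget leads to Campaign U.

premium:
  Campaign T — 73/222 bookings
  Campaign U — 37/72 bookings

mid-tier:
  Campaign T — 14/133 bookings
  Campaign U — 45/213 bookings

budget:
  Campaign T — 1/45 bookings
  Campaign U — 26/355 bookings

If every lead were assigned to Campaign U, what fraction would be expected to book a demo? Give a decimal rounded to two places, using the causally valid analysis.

Customer segment is set before the campaign has any effect — it is not caused by the campaign — and it independently drives the outcome. That makes it a confounder, so the causal comparison is within customer segment levels.
Standardising Campaign U to the population customer segment mix: 0.283·37/72 + 0.333·45/213 + 0.385·26/355 = 0.244.

0.24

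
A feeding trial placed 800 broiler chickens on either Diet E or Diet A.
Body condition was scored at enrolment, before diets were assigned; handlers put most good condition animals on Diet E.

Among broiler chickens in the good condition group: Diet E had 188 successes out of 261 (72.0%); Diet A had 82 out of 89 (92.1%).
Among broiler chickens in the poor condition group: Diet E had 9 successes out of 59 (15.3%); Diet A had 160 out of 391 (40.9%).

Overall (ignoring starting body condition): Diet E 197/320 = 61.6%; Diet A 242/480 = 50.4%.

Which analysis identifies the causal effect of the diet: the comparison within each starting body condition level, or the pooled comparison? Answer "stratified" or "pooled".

stratified

Within every starting body condition level Diet A has the higher rate, yet pooled Diet E does — Simpson's reversal.
Nothing the diet does changes starting body condition; the imbalance is an allocation artefact. With starting body condition also predicting the outcome, the pooled figure is confounded, and the within-stratum comparison is the causal one.
Within each level — good condition: 72.0% vs 92.1%; poor condition: 15.3% vs 40.9% — Diet A is higher every time.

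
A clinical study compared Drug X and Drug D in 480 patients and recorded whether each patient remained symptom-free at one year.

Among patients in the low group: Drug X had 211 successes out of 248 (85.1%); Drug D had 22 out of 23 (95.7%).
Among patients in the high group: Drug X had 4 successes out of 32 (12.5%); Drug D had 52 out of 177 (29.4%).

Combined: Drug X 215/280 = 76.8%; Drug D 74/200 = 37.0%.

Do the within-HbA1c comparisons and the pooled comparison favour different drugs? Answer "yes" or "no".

yes

Within each HbA1c level (low 85.1% vs 95.7%; high 12.5% vs 29.4%), Drug D has the higher rate every time. Pooled: 76.8% vs 37.0% — Drug X has the higher rate overall. The two comparisons disagree.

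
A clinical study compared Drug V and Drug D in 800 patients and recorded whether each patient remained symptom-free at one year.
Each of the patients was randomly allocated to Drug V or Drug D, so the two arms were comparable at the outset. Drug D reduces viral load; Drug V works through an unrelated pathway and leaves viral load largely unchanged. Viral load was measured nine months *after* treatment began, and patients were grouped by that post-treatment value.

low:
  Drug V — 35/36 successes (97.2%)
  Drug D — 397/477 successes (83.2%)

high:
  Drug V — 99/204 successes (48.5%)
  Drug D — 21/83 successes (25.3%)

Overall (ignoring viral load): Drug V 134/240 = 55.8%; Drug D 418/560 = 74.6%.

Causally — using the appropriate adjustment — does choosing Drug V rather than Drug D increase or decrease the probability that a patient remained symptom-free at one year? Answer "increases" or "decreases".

decreases

Viral load lies on the pathway drug → viral load → outcome, so adjusting for it blocks the indirect effect. For the total causal effect of drug, use the unadjusted pooled rates.
Pooled: Drug V 55.8% vs Drug D 74.6%; Drug D is higher overall.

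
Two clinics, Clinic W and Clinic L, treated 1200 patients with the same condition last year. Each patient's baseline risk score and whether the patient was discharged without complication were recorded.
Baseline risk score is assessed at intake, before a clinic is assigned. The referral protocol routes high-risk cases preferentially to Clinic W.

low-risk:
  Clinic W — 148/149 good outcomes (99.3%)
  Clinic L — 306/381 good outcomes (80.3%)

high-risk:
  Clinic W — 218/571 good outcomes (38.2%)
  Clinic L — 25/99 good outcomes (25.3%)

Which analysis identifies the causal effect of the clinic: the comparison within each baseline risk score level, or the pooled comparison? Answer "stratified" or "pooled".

stratified

The baseline risk score-specific comparison favours Clinic W throughout, but the pooled figures favour Clinic L. The question is whether to condition on baseline risk score.
Baseline risk score is set before the clinic has any effect — it is not caused by the clinic — and it independently drives the outcome. That makes it a confounder, so the causal comparison is within baseline risk score levels.
Within each level — low-risk: 99.3% vs 80.3%; high-risk: 38.2% vs 25.3% — Clinic W is higher every time.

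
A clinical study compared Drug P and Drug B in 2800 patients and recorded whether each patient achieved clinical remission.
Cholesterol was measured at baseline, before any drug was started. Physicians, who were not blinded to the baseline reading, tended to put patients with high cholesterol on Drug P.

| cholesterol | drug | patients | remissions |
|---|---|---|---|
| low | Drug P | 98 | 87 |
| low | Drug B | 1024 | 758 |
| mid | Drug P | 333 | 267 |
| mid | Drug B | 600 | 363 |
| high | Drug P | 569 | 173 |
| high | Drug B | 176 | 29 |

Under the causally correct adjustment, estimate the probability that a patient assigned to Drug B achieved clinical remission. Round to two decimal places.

Cholesterol is set before the drug has any effect — it is not caused by the drug — and it independently drives the outcome. That makes it a confounder, so the causal comparison is within cholesterol levels.
Standardising Drug B to the population cholesterol mix: 0.401·758/1024 + 0.333·363/600 + 0.266·29/176 = 0.542.

0.54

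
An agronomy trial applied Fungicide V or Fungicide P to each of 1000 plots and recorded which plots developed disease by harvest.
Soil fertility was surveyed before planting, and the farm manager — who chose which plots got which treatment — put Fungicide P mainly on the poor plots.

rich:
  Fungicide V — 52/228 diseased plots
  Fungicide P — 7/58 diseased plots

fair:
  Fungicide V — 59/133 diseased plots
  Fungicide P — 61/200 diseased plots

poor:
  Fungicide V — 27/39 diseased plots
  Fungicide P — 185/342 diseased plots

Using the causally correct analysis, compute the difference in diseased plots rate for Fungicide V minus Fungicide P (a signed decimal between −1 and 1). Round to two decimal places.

+0.13

The soil fertility-specific comparison favours Fungicide P throughout, but the pooled figures favour Fungicide V. The question is whether to condition on soil fertility.
Here soil fertility is a common cause — it drives both which fungicide a case falls under and the outcome. The crude comparison mixes populations; the stratum-specific rates are the causally relevant ones.
Adjusting over the population distribution of soil fertility: 0.286·(0.228−0.121) + 0.333·(0.444−0.305) + 0.381·(0.692−0.541) = +0.135.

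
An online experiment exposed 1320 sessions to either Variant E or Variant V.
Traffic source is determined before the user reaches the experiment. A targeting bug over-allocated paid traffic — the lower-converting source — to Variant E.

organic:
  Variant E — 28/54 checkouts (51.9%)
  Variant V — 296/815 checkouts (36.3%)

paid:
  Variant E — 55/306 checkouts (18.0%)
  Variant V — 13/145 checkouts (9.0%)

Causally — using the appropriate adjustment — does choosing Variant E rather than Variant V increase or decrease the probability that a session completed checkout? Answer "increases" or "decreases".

increases

Since traffic source is a pre-existing factor (not a product of the variant) and it affects the outcome on its own, it is a confounder. The stratified rates, not the pooled rate, identify the causal effect.
Within each level — organic: 51.9% vs 36.3%; paid: 18.0% vs 9.0% — Variant E is higher every time.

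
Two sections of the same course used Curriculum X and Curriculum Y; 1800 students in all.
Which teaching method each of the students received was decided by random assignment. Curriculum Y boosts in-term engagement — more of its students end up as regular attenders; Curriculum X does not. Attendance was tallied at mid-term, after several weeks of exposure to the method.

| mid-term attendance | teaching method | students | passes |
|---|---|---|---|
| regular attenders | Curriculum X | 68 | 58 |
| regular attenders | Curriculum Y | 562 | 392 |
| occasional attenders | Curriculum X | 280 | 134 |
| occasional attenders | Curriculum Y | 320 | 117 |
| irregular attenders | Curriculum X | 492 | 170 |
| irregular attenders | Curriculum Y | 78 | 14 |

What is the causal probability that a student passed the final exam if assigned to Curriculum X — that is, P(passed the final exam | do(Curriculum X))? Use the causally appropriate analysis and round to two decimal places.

Within every mid-term attendance level Curriculum X has the higher rate, yet pooled Curriculum Y does — Simpson's reversal.
Mid-term attendance lies on the pathway teaching method → mid-term attendance → outcome, so adjusting for it blocks the indirect effect. For the total causal effect of teaching method, use the unadjusted pooled rates.
So P(outcome | do(Curriculum X)) is just the pooled rate for Curriculum X: 362/840 = 0.431.

0.43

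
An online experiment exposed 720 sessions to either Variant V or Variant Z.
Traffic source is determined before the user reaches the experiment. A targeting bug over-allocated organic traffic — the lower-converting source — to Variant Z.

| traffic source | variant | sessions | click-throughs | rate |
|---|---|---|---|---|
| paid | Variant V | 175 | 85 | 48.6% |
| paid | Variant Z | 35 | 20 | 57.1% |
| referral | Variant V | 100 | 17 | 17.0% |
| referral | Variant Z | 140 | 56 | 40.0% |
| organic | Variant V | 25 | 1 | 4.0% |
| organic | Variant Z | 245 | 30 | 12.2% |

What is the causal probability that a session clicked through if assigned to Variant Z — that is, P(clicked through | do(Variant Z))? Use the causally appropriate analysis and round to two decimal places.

0.35

The traffic source-specific comparison favours Variant Z throughout, but the pooled figures favour Variant V. The question is whether to condition on traffic source.
Traffic source differs across variants for reasons unrelated to any effect of the variant itself, and it separately predicts the outcome — a classic confounder. We must compare within traffic source levels.
Standardising Variant Z to the population traffic source mix: 0.292·20/35 + 0.333·56/140 + 0.375·30/245 = 0.346.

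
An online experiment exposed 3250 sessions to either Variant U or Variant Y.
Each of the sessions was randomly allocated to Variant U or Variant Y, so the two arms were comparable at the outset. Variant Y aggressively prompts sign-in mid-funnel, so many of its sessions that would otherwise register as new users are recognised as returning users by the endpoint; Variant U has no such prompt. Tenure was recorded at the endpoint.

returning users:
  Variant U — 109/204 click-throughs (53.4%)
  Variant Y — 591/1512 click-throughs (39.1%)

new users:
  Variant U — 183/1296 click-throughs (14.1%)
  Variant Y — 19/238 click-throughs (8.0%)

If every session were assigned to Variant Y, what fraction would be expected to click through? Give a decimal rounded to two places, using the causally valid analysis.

0.35

Variant U is higher inside every user tenure stratum but Variant Y is higher in aggregate. Whether to stratify depends on how user tenure relates to the variant.
User tenure lies on the pathway variant → user tenure → outcome, so adjusting for it blocks the indirect effect. For the total causal effect of variant, use the unadjusted pooled rates.
So P(outcome | do(Variant Y)) is just the pooled rate for Variant Y: 610/1750 = 0.349.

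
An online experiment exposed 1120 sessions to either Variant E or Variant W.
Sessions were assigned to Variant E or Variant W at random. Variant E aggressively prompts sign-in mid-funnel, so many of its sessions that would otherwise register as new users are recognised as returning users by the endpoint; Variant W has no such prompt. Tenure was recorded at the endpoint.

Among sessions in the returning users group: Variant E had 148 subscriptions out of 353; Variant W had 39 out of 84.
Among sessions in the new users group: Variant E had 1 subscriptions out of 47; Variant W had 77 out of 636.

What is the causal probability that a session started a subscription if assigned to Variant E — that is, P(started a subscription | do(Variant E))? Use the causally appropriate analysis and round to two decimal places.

Within every user tenure level Variant W has the higher rate, yet pooled Variant E does — Simpson's reversal.
User tenure is downstream of the variant. One should not condition on a consequence of treatment, so the overall rates are the right comparison.
So P(outcome | do(Variant E)) is just the pooled rate for Variant E: 149/400 = 0.372.

0.37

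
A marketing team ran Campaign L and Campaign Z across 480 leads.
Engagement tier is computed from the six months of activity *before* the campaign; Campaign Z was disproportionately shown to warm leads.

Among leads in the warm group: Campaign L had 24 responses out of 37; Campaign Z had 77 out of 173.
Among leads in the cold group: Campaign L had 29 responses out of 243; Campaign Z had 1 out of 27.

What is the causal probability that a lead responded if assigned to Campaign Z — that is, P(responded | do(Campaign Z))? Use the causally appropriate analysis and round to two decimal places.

The engagement tier-specific comparison favours Campaign L throughout, but the pooled figures favour Campaign Z. The question is whether to condition on engagement tier.
Engagement tier is set before the campaign has any effect — it is not caused by the campaign — and it independently drives the outcome. That makes it a confounder, so the causal comparison is within engagement tier levels.
Standardising Campaign Z to the population engagement tier mix: 0.438·77/173 + 0.562·1/27 = 0.216.

0.22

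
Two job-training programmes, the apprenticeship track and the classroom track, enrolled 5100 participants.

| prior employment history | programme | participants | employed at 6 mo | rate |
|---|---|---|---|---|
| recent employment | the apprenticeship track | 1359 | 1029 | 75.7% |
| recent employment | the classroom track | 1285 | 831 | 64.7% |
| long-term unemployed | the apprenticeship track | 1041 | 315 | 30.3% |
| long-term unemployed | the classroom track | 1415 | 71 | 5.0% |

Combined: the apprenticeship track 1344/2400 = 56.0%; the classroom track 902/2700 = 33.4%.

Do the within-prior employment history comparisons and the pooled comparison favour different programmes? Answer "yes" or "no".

no

Within each prior employment history level (recent employment 75.7% vs 64.7%; long-term unemployed 30.3% vs 5.0%), the apprenticeship track has the higher rate every time. Pooled: 56.0% vs 33.4% — the apprenticeship track has the higher rate overall. They agree.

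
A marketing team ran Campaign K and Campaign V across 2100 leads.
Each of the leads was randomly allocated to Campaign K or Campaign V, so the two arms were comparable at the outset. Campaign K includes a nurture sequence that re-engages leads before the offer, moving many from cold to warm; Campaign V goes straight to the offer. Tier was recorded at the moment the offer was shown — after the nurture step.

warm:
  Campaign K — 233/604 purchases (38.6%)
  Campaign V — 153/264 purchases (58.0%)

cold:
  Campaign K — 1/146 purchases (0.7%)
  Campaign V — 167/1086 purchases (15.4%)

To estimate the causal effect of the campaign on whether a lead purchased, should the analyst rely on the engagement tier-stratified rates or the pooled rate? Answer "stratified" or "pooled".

Within every engagement tier level Campaign V has the higher rate, yet pooled Campaign K does — Simpson's reversal.
Because the campaign influences engagement tier, engagement tier is a post-treatment mediator, not a confounder. Stratifying on it would bias the estimate; the causal effect is the crude pooled difference.
Pooled: Campaign K 31.2% vs Campaign V 23.7%; Campaign K is higher overall.

pooled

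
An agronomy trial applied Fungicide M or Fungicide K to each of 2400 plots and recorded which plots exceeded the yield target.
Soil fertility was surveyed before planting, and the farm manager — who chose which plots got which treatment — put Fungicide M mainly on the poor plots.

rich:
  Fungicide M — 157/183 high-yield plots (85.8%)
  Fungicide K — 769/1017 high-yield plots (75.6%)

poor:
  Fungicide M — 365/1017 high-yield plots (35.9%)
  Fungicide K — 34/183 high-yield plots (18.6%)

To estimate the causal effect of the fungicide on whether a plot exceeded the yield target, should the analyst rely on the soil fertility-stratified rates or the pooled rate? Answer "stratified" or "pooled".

Soil fertility is set before the fungicide has any effect — it is not caused by the fungicide — and it independently drives the outcome. That makes it a confounder, so the causal comparison is within soil fertility levels.
Within each level — rich: 85.8% vs 75.6%; poor: 35.9% vs 18.6% — Fungicide M is higher every time.

stratified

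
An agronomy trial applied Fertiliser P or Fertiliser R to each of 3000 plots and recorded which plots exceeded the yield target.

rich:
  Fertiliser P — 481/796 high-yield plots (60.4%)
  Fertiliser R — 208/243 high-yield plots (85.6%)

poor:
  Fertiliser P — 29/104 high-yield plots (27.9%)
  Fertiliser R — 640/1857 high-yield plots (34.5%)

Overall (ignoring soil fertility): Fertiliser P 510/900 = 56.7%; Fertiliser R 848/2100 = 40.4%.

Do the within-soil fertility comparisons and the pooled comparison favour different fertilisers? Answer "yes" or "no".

Within each soil fertility level (rich 60.4% vs 85.6%; poor 27.9% vs 34.5%), Fertiliser R has the higher rate every time. Pooled: 56.7% vs 40.4% — Fertiliser P has the higher rate overall. The two comparisons disagree.

yes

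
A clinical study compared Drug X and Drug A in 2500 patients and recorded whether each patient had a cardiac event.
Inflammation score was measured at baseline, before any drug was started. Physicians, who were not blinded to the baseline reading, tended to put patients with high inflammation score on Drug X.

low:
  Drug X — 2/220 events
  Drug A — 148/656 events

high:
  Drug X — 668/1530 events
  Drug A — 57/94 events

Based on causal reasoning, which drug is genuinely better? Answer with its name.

Drug X

Inflammation score differs across drugs for reasons unrelated to any effect of the drug itself, and it separately predicts the outcome — a classic confounder. We must compare within inflammation score levels.
Within each level — low: 0.9% vs 22.6%; high: 43.7% vs 60.6% — Drug X is lower every time.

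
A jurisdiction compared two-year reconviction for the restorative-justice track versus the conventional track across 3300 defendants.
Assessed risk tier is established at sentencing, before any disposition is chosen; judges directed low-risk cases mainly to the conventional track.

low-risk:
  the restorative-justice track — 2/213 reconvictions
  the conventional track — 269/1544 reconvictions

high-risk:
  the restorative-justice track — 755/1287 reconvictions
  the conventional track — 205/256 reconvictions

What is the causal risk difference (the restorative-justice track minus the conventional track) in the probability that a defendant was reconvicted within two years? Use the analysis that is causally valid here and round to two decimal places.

-0.19

The stratified and pooled comparisons disagree (the restorative-justice track wins within each assessed risk tier; the conventional track wins overall), so the answer turns on the causal role of assessed risk tier.
Assessed risk tier differs across dispositions for reasons unrelated to any effect of the disposition itself, and it separately predicts the outcome — a classic confounder. We must compare within assessed risk tier levels.
Adjusting over the population distribution of assessed risk tier: 0.532·(0.009−0.174) + 0.468·(0.587−0.801) = -0.188.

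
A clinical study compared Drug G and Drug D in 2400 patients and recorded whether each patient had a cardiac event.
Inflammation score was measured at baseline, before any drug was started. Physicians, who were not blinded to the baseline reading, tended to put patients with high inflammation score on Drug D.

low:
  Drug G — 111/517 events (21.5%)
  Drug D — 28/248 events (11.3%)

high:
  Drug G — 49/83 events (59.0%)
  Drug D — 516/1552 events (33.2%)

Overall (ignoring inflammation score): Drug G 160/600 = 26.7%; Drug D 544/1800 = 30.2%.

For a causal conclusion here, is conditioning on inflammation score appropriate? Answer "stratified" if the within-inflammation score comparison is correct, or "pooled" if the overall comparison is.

stratified

Inflammation score satisfies the back-door criterion: it is not a descendant of the drug, and it blocks the spurious path from drug to outcome. Adjusting for it (i.e., using the within-inflammation score rates) gives the causal effect.
Within each level — low: 21.5% vs 11.3%; high: 59.0% vs 33.2% — Drug D is lower every time.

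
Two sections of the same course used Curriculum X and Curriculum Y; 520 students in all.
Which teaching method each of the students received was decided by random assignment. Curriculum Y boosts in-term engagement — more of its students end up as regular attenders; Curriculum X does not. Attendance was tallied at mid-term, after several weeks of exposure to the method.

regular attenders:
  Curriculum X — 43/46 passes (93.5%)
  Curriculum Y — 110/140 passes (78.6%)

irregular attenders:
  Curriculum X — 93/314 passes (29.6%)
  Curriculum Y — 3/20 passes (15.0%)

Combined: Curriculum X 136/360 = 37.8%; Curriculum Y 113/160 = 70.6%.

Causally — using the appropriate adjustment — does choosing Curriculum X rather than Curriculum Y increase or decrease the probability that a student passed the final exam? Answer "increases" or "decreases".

Curriculum X is higher inside every mid-term attendance stratum but Curriculum Y is higher in aggregate. Whether to stratify depends on how mid-term attendance relates to the teaching method.
Mid-term attendance is downstream of the teaching method. One should not condition on a consequence of treatment, so the overall rates are the right comparison.
Pooled: Curriculum X 37.8% vs Curriculum Y 70.6%; Curriculum Y is higher overall.

decreases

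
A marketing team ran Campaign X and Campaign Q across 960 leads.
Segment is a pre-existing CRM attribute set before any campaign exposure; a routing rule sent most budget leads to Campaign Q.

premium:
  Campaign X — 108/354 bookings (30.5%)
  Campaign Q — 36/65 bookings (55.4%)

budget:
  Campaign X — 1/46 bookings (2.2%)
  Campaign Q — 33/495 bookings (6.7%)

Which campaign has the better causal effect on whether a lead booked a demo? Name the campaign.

Campaign Q

Customer segment satisfies the back-door criterion: it is not a descendant of the campaign, and it blocks the spurious path from campaign to outcome. Adjusting for it (i.e., using the within-customer segment rates) gives the causal effect.
Within each level — premium: 30.5% vs 55.4%; budget: 2.2% vs 6.7% — Campaign Q is higher every time.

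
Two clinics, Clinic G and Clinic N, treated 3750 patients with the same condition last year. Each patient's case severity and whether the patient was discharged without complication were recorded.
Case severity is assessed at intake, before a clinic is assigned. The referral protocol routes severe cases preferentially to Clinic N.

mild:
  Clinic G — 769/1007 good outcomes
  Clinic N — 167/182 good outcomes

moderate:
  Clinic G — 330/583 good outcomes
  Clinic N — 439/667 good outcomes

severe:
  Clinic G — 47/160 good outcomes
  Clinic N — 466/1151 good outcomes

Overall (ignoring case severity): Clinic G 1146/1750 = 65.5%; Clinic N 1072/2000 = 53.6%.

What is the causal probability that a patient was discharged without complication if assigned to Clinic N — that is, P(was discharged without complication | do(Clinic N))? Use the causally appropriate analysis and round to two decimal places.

0.65

Clinic N is higher inside every case severity stratum but Clinic G is higher in aggregate. Whether to stratify depends on how case severity relates to the clinic.
Case severity is set before the clinic has any effect — it is not caused by the clinic — and it independently drives the outcome. That makes it a confounder, so the causal comparison is within case severity levels.
Standardising Clinic N to the population case severity mix: 0.317·167/182 + 0.333·439/667 + 0.350·466/1151 = 0.652.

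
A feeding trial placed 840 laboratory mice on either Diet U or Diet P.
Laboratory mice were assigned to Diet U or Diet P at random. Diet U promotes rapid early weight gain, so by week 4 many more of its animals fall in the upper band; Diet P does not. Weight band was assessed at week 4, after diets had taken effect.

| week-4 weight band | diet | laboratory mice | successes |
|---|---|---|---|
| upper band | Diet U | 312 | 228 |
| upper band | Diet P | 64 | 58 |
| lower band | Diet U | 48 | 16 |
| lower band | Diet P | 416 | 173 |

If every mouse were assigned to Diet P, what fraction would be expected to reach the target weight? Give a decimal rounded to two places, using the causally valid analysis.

The distribution of week-4 weight band is itself part of what the diet does — it is an intermediate outcome. Holding it fixed would remove that part of the effect; the total effect is the pooled difference.
So P(outcome | do(Diet P)) is just the pooled rate for Diet P: 231/480 = 0.481.

0.48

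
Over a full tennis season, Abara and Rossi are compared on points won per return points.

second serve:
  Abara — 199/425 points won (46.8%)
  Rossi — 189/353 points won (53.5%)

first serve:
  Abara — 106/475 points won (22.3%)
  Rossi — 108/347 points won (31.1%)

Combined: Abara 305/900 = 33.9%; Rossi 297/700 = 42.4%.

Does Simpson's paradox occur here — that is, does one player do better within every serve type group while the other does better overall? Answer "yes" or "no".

Within each serve type level (second serve 46.8% vs 53.5%; first serve 22.3% vs 31.1%), Rossi has the higher rate every time. Pooled: 33.9% vs 42.4% — Rossi has the higher rate overall. They agree.

no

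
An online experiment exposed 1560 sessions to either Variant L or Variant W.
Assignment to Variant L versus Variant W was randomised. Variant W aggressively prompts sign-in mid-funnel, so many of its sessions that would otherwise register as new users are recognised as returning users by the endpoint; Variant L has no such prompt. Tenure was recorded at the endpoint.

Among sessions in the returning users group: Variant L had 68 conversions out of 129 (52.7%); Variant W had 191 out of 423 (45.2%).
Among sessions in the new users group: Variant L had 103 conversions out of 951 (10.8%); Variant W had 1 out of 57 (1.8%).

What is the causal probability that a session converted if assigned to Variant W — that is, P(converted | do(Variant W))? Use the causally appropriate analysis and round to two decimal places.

User tenure lies on the pathway variant → user tenure → outcome, so adjusting for it blocks the indirect effect. For the total causal effect of variant, use the unadjusted pooled rates.
So P(outcome | do(Variant W)) is just the pooled rate for Variant W: 192/480 = 0.400.

0.40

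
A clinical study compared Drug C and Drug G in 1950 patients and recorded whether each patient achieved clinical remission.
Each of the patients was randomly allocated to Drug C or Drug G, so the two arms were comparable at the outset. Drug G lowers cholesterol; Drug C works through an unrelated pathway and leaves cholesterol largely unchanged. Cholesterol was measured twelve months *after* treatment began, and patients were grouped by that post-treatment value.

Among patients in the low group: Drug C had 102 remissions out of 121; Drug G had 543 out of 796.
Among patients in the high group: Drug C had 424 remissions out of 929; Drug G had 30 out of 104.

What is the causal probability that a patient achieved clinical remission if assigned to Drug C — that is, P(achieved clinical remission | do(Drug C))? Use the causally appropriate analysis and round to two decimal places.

Within every cholesterol level Drug C has the higher rate, yet pooled Drug G does — Simpson's reversal.
Stratifying would compare drugs among patients the drugs themselves sorted into cholesterol groups — a form of selection on an intermediate. The unconditioned pooled rates give the total causal effect.
So P(outcome | do(Drug C)) is just the pooled rate for Drug C: 526/1050 = 0.501.

0.50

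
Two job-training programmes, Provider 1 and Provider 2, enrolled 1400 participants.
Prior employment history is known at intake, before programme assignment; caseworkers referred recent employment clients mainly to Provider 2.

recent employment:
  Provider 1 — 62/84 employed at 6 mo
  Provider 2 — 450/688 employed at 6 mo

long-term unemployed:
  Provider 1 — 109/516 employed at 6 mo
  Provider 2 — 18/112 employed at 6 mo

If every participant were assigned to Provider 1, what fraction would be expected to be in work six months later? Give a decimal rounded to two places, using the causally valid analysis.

0.50

Nothing the programme does changes prior employment history; the imbalance is an allocation artefact. With prior employment history also predicting the outcome, the pooled figure is confounded, and the within-stratum comparison is the causal one.
Standardising Provider 1 to the population prior employment history mix: 0.551·62/84 + 0.449·109/516 = 0.502.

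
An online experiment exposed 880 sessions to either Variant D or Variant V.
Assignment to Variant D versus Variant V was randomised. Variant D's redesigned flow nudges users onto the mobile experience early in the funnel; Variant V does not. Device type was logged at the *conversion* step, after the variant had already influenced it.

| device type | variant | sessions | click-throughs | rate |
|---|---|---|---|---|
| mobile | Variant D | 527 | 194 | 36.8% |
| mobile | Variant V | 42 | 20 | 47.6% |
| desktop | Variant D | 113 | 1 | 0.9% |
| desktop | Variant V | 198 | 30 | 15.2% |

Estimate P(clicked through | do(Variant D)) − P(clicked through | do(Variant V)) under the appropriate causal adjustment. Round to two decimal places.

Device type lies on the pathway variant → device type → outcome, so adjusting for it blocks the indirect effect. For the total causal effect of variant, use the unadjusted pooled rates.
The causal difference is the pooled difference: 0.305 − 0.208 = +0.096.

+0.10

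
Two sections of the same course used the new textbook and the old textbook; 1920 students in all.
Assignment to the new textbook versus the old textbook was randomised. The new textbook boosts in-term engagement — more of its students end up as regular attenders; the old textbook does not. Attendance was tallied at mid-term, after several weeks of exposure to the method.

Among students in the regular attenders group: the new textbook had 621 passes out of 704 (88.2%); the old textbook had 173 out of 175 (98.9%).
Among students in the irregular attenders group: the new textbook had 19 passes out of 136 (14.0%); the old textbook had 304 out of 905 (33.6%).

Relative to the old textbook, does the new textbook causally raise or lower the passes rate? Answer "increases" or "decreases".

increases

Mid-term attendance here is a post-treatment variable shaped by the teaching method; conditioning on it would introduce bias rather than remove it. The overall comparison is the causal one.
Pooled: the new textbook 76.2% vs the old textbook 44.2%; the new textbook is higher overall.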